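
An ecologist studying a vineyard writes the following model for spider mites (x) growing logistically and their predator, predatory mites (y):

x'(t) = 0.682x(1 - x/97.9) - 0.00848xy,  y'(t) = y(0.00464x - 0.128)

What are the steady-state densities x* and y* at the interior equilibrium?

x* ≈ 27.6, y* ≈ 57.8

From dy/dt = 0 with y > 0: 0.00464x* = 0.128, so x* = 27.6.
Substitute into dx/dt = 0: 0.682(1 - 27.6/97.9) = 0.00848y*.
The bracket is 0.718, giving y* = 0.49/0.00848 = 57.8.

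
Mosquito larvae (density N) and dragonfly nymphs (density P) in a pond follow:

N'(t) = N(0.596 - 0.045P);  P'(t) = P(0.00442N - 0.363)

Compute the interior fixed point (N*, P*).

Set dP/dt = 0 with P > 0: 0.00442N - 0.363 = 0, so N* = 0.363/0.00442 = 82.1.
Set dN/dt = 0 with N > 0: 0.596 - 0.045P = 0, so P* = 0.596/0.045 = 13.2.

N* ≈ 82.1, P* ≈ 13.2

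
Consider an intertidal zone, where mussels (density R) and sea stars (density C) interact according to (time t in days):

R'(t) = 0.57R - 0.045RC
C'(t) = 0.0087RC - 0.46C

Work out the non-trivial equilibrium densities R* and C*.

Set dC/dt = 0 with C > 0: 0.0087R - 0.46 = 0, so R* = 0.46/0.0087 = 52.9.
Set dR/dt = 0 with R > 0: 0.57 - 0.045C = 0, so C* = 0.57/0.045 = 12.7.

R* ≈ 52.9, C* ≈ 12.7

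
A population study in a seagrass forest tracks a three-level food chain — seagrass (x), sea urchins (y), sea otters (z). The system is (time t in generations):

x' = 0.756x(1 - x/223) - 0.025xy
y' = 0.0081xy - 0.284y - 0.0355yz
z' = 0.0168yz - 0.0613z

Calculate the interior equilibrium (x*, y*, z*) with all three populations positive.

x* ≈ 196, y* ≈ 3.65, z* ≈ 36.7

From dz/dt = 0: 0.0168y* = 0.0613, so y* = 3.65.
From dx/dt = 0: 0.756(1 - x*/223) = 0.025·3.65, giving x* = 223·(1 - 0.121) = 196.
From dy/dt = 0: 0.0081·196 - 0.284 = 0.0355z*, so z* = 1.3/0.0355 = 36.7.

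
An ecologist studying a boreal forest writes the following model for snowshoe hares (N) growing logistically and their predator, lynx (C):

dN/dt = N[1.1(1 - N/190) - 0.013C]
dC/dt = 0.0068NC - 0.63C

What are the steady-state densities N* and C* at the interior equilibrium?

From dC/dt = 0 with C > 0: 0.0068N* = 0.63, so N* = 92.6.
Substitute into dN/dt = 0: 1.1(1 - 92.6/190) = 0.013C*.
The bracket is 0.512, giving C* = 0.564/0.013 = 43.4.

N* ≈ 92.6, C* ≈ 43.4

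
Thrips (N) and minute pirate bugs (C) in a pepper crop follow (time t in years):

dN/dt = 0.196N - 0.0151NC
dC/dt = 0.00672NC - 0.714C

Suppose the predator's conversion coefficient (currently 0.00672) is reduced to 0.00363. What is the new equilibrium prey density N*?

At the interior fixed point, setting dC/dt = 0 with C > 0 fixes N* = (predator death rate)/(NC coefficient) — independent of the other coefficients.
With the change, N* = 0.714/0.00363 = 197; it rises from 106.

N* ≈ 197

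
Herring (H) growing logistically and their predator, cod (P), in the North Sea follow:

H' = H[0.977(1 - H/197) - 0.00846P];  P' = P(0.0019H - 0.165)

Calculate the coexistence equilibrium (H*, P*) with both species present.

H* ≈ 86.8, P* ≈ 64.6

From dP/dt = 0 with P > 0: 0.0019H* = 0.165, so H* = 86.8.
Substitute into dH/dt = 0: 0.977(1 - 86.8/197) = 0.00846P*.
The bracket is 0.559, giving P* = 0.546/0.00846 = 64.6.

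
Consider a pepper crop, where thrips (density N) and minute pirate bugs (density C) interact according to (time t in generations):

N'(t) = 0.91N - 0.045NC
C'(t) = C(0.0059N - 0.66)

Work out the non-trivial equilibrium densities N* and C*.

Set dC/dt = 0 with C > 0: 0.0059N - 0.66 = 0, so N* = 0.66/0.0059 = 112.
Set dN/dt = 0 with N > 0: 0.91 - 0.045C = 0, so C* = 0.91/0.045 = 20.2.

N* ≈ 112, C* ≈ 20.2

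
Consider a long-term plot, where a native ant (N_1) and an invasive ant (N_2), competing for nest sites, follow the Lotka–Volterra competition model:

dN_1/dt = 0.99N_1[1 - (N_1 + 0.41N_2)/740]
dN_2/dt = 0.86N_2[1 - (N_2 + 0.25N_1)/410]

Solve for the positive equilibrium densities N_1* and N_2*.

N_1* ≈ 637, N_2* ≈ 251

Setting both brackets to zero gives the nullclines N_1 + 0.41N_2 = 740 and 0.25N_1 + N_2 = 410.
Substituting N_2 = 410 - 0.25N_1 into the first: N_1(1 - 0.41·0.25) = 740 - 0.41·410.
So N_1* = 572/0.897 = 637, and then N_2* = 410 - 0.25·637 = 251.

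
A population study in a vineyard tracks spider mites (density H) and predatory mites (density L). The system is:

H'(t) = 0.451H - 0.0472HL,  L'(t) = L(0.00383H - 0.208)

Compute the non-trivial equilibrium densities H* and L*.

H* ≈ 54.3, L* ≈ 9.56

Set dL/dt = 0 with L > 0: 0.00383H - 0.208 = 0, so H* = 0.208/0.00383 = 54.3.
Set dH/dt = 0 with H > 0: 0.451 - 0.0472L = 0, so L* = 0.451/0.0472 = 9.56.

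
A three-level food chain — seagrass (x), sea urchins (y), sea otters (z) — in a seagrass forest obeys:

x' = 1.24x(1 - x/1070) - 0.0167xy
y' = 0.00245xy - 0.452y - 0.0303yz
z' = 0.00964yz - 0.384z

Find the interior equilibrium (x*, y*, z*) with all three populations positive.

From dz/dt = 0: 0.00964y* = 0.384, so y* = 39.8.
From dx/dt = 0: 1.24(1 - x*/1070) = 0.0167·39.8, giving x* = 1070·(1 - 0.536) = 496.
From dy/dt = 0: 0.00245·496 - 0.452 = 0.0303z*, so z* = 0.763/0.0303 = 25.2.

x* ≈ 496, y* ≈ 39.8, z* ≈ 25.2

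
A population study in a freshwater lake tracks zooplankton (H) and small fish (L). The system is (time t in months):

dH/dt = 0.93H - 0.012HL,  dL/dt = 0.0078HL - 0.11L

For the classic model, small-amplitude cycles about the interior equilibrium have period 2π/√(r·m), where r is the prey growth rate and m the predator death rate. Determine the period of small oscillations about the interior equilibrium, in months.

T ≈ 19.6 months

Here r = 0.93 and m = 0.11, so r·m = 0.102.
ω = √0.102 = 0.32 per month, hence T = 2π/ω ≈ 19.6 months.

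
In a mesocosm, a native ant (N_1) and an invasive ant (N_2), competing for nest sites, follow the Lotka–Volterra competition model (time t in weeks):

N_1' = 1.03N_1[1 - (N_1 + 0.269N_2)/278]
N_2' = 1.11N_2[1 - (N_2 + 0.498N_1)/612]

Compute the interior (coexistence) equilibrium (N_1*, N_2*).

Setting both brackets to zero gives the nullclines N_1 + 0.269N_2 = 278 and 0.498N_1 + N_2 = 612.
Substituting N_2 = 612 - 0.498N_1 into the first: N_1(1 - 0.269·0.498) = 278 - 0.269·612.
So N_1* = 113/0.866 = 131, and then N_2* = 612 - 0.498·131 = 547.

N_1* ≈ 131, N_2* ≈ 547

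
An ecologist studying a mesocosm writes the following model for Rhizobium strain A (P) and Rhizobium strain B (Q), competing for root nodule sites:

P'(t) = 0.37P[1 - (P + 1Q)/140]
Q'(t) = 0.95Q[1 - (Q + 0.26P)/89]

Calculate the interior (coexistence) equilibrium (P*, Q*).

Setting both brackets to zero gives the nullclines P + 1Q = 140 and 0.26P + Q = 89.
Substituting Q = 89 - 0.26P into the first: P(1 - 1·0.26) = 140 - 1·89.
So P* = 51/0.74 = 68.9, and then Q* = 89 - 0.26·68.9 = 71.1.

P* ≈ 68.9, Q* ≈ 71.1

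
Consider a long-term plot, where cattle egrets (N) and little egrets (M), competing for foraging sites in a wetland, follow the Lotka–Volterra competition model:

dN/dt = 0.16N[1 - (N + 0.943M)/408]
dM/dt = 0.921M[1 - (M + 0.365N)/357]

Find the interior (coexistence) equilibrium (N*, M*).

N* ≈ 109, M* ≈ 317

Setting both brackets to zero gives the nullclines N + 0.943M = 408 and 0.365N + M = 357.
Substituting M = 357 - 0.365N into the first: N(1 - 0.943·0.365) = 408 - 0.943·357.
So N* = 71.3/0.656 = 109, and then M* = 357 - 0.365·109 = 317.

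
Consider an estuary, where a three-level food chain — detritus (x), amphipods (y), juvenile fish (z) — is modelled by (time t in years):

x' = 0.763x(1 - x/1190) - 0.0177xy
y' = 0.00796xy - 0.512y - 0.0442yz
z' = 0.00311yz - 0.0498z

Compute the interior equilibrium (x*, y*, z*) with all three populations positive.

x* ≈ 748, y* ≈ 16, z* ≈ 123

From dz/dt = 0: 0.00311y* = 0.0498, so y* = 16.
From dx/dt = 0: 0.763(1 - x*/1190) = 0.0177·16, giving x* = 1190·(1 - 0.371) = 748.
From dy/dt = 0: 0.00796·748 - 0.512 = 0.0442z*, so z* = 5.44/0.0442 = 123.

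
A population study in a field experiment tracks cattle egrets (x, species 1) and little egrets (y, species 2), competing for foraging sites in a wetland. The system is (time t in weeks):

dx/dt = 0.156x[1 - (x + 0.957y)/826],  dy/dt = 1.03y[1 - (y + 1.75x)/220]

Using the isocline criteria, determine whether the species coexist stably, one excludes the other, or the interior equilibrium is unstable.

species 1 excludes species 2

Compare the nullcline intercepts: K1/α12 = 826/0.957 = 863 > K2 = 220; K2/α21 = 220/1.75 = 126 < K1 = 826.
Since the inequalities point opposite ways, species 1 can invade but species 2 cannot.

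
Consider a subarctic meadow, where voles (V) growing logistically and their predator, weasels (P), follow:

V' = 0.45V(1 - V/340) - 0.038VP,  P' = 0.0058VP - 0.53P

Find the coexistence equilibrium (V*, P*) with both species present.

From dP/dt = 0 with P > 0: 0.0058V* = 0.53, so V* = 91.4.
Substitute into dV/dt = 0: 0.45(1 - 91.4/340) = 0.038P*.
The bracket is 0.731, giving P* = 0.329/0.038 = 8.66.

V* ≈ 91.4, P* ≈ 8.66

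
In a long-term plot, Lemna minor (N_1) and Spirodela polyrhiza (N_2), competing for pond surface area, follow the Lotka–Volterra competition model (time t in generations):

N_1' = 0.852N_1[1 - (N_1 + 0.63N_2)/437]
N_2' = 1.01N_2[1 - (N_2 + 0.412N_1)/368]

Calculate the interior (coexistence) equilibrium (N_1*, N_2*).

N_1* ≈ 277, N_2* ≈ 254

Setting both brackets to zero gives the nullclines N_1 + 0.63N_2 = 437 and 0.412N_1 + N_2 = 368.
Substituting N_2 = 368 - 0.412N_1 into the first: N_1(1 - 0.63·0.412) = 437 - 0.63·368.
So N_1* = 205/0.74 = 277, and then N_2* = 368 - 0.412·277 = 254.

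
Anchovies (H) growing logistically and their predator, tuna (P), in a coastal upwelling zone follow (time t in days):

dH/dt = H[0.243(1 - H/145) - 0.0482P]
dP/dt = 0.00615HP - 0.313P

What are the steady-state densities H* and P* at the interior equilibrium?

H* ≈ 50.9, P* ≈ 3.27

From dP/dt = 0 with P > 0: 0.00615H* = 0.313, so H* = 50.9.
Substitute into dH/dt = 0: 0.243(1 - 50.9/145) = 0.0482P*.
The bracket is 0.649, giving P* = 0.158/0.0482 = 3.27.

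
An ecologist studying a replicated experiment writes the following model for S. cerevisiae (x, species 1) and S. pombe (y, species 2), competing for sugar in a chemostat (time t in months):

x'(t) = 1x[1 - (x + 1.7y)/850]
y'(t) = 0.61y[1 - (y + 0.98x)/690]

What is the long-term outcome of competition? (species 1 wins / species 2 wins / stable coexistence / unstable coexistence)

unstable coexistence (outcome depends on initial conditions)

Compare the nullcline intercepts: K1/α12 = 850/1.7 = 500 < K2 = 690; K2/α21 = 690/0.98 = 704 < K1 = 850.
Since both are reversed, neither can invade when rare; the interior point is a saddle.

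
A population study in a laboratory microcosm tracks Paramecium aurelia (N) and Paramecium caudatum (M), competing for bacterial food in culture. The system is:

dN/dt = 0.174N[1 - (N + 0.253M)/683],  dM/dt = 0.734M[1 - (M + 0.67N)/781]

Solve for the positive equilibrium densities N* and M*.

Setting both brackets to zero gives the nullclines N + 0.253M = 683 and 0.67N + M = 781.
Substituting M = 781 - 0.67N into the first: N(1 - 0.253·0.67) = 683 - 0.253·781.
So N* = 485/0.83 = 584, and then M* = 781 - 0.67·584 = 389.

N* ≈ 584, M* ≈ 389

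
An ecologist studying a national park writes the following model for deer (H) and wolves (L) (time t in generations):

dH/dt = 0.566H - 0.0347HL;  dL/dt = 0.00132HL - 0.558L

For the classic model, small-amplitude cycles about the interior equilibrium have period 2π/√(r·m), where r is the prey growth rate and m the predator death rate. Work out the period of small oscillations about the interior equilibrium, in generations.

Here r = 0.566 and m = 0.558, so r·m = 0.316.
ω = √0.316 = 0.562 per generation, hence T = 2π/ω ≈ 11.2 generations.

T ≈ 11.2 generations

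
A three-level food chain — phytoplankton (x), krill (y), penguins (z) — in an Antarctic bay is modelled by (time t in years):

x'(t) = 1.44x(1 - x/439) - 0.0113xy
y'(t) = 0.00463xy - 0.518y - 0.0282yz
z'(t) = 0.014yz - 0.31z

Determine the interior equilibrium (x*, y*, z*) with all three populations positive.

x* ≈ 363, y* ≈ 22.1, z* ≈ 41.2

From dz/dt = 0: 0.014y* = 0.31, so y* = 22.1.
From dx/dt = 0: 1.44(1 - x*/439) = 0.0113·22.1, giving x* = 439·(1 - 0.174) = 363.
From dy/dt = 0: 0.00463·363 - 0.518 = 0.0282z*, so z* = 1.16/0.0282 = 41.2.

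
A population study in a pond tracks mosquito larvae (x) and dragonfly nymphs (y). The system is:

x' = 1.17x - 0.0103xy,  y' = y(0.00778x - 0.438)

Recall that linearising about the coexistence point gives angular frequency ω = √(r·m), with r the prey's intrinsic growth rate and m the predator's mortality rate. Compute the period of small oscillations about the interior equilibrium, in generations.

Here r = 1.17 and m = 0.438, so r·m = 0.512.
ω = √0.512 = 0.716 per generation, hence T = 2π/ω ≈ 8.78 generations.

T ≈ 8.78 generations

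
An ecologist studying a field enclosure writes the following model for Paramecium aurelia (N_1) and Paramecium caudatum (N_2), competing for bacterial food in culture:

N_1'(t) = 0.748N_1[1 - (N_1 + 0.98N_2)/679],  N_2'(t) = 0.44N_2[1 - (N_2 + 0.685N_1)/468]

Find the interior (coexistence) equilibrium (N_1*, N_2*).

N_1* ≈ 670, N_2* ≈ 8.78

Setting both brackets to zero gives the nullclines N_1 + 0.98N_2 = 679 and 0.685N_1 + N_2 = 468.
Substituting N_2 = 468 - 0.685N_1 into the first: N_1(1 - 0.98·0.685) = 679 - 0.98·468.
So N_1* = 220/0.329 = 670, and then N_2* = 468 - 0.685·670 = 8.78.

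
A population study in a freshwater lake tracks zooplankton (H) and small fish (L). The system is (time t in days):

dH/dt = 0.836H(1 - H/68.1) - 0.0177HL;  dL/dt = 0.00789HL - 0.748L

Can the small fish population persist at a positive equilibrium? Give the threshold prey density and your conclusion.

The predator equation gives dL/dt > 0 only when H > 0.748/0.00789 = 94.8.
Without the predator, H → K = 68.1. Since 68.1 < 94.8, the predator cannot invade.

Threshold H = 94.8; K < 94.8, so no, the predator goes extinct.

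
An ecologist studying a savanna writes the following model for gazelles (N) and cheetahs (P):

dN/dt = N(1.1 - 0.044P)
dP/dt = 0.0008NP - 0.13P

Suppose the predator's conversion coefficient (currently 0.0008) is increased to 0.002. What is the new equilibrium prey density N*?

At the interior fixed point, setting dP/dt = 0 with P > 0 fixes N* = (predator death rate)/(NP coefficient) — independent of the other coefficients.
With the change, N* = 0.13/0.002 = 65; it falls from 162.

N* ≈ 65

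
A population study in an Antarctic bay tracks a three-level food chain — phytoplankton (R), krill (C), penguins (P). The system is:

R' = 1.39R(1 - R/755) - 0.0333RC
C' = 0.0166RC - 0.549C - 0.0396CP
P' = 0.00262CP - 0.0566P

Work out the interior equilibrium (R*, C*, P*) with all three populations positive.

From dP/dt = 0: 0.00262C* = 0.0566, so C* = 21.6.
From dR/dt = 0: 1.39(1 - R*/755) = 0.0333·21.6, giving R* = 755·(1 - 0.518) = 364.
From dC/dt = 0: 0.0166·364 - 0.549 = 0.0396P*, so P* = 5.5/0.0396 = 139.

R* ≈ 364, C* ≈ 21.6, P* ≈ 139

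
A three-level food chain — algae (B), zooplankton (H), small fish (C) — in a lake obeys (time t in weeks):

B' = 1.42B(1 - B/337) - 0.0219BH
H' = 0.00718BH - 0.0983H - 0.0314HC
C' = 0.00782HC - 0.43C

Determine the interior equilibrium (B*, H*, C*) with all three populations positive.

From dC/dt = 0: 0.00782H* = 0.43, so H* = 55.
From dB/dt = 0: 1.42(1 - B*/337) = 0.0219·55, giving B* = 337·(1 - 0.848) = 51.2.
From dH/dt = 0: 0.00718·51.2 - 0.0983 = 0.0314C*, so C* = 0.269/0.0314 = 8.58.

B* ≈ 51.2, H* ≈ 55, C* ≈ 8.58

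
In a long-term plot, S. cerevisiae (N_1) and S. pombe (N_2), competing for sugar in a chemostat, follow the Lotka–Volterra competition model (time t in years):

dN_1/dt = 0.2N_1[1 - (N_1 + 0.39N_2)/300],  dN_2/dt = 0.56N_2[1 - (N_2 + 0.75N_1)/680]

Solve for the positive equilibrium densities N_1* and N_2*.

Setting both brackets to zero gives the nullclines N_1 + 0.39N_2 = 300 and 0.75N_1 + N_2 = 680.
Substituting N_2 = 680 - 0.75N_1 into the first: N_1(1 - 0.39·0.75) = 300 - 0.39·680.
So N_1* = 34.8/0.708 = 49.2, and then N_2* = 680 - 0.75·49.2 = 643.

N_1* ≈ 49.2, N_2* ≈ 643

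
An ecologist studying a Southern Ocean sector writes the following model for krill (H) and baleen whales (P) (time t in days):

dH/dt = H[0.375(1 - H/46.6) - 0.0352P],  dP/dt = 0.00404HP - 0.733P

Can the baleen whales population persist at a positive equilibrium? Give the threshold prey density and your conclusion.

Threshold H = 181; K < 181, so no, the predator goes extinct.

The predator equation gives dP/dt > 0 only when H > 0.733/0.00404 = 181.
Without the predator, H → K = 46.6. Since 46.6 < 181, the predator cannot invade.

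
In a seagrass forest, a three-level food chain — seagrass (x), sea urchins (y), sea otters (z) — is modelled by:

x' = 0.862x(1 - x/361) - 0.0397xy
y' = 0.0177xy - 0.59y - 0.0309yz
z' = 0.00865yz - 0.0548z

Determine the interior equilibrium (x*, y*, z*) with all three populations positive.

From dz/dt = 0: 0.00865y* = 0.0548, so y* = 6.34.
From dx/dt = 0: 0.862(1 - x*/361) = 0.0397·6.34, giving x* = 361·(1 - 0.292) = 256.
From dy/dt = 0: 0.0177·256 - 0.59 = 0.0309z*, so z* = 3.94/0.0309 = 127.

x* ≈ 256, y* ≈ 6.34, z* ≈ 127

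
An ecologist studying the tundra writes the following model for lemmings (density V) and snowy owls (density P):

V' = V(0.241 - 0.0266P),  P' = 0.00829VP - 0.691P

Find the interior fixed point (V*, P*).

V* ≈ 83.4, P* ≈ 9.06

Set dP/dt = 0 with P > 0: 0.00829V - 0.691 = 0, so V* = 0.691/0.00829 = 83.4.
Set dV/dt = 0 with V > 0: 0.241 - 0.0266P = 0, so P* = 0.241/0.0266 = 9.06.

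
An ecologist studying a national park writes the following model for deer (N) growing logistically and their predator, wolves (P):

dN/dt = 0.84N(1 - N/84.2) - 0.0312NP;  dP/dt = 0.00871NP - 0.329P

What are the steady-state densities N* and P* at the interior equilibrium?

From dP/dt = 0 with P > 0: 0.00871N* = 0.329, so N* = 37.8.
Substitute into dN/dt = 0: 0.84(1 - 37.8/84.2) = 0.0312P*.
The bracket is 0.551, giving P* = 0.463/0.0312 = 14.8.

N* ≈ 37.8, P* ≈ 14.8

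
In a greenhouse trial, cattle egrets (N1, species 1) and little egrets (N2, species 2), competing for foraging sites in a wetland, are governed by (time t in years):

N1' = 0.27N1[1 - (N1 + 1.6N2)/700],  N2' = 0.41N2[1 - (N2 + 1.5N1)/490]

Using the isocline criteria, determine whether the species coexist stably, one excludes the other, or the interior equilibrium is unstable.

unstable coexistence (outcome depends on initial conditions)

Compare the nullcline intercepts: K1/α12 = 700/1.6 = 438 < K2 = 490; K2/α21 = 490/1.5 = 327 < K1 = 700.
Since both are reversed, neither can invade when rare; the interior point is a saddle.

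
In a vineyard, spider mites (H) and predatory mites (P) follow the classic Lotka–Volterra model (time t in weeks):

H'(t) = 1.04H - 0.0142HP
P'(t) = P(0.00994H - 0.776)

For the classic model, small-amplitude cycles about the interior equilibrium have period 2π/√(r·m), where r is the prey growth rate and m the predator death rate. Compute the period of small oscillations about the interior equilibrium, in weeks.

T ≈ 6.99 weeks

Here r = 1.04 and m = 0.776, so r·m = 0.807.
ω = √0.807 = 0.898 per week, hence T = 2π/ω ≈ 6.99 weeks.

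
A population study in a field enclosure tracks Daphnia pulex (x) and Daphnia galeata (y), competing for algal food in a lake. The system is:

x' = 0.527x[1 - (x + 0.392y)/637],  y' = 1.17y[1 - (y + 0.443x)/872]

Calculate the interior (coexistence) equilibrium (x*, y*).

x* ≈ 357, y* ≈ 714

Setting both brackets to zero gives the nullclines x + 0.392y = 637 and 0.443x + y = 872.
Substituting y = 872 - 0.443x into the first: x(1 - 0.392·0.443) = 637 - 0.392·872.
So x* = 295/0.826 = 357, and then y* = 872 - 0.443·357 = 714.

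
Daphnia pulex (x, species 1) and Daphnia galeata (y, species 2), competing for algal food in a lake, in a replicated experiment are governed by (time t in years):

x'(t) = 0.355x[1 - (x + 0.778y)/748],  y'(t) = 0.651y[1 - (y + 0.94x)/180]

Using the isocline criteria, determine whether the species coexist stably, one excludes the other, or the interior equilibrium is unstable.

Compare the nullcline intercepts: K1/α12 = 748/0.778 = 961 > K2 = 180; K2/α21 = 180/0.94 = 191 < K1 = 748.
Since the inequalities point opposite ways, species 1 can invade but species 2 cannot.

species 1 excludes species 2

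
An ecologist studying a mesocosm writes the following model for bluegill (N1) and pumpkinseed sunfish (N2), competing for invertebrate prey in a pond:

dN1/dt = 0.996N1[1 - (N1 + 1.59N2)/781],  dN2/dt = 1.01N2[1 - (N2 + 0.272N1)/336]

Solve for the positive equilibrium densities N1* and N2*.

N1* ≈ 435, N2* ≈ 218

Setting both brackets to zero gives the nullclines N1 + 1.59N2 = 781 and 0.272N1 + N2 = 336.
Substituting N2 = 336 - 0.272N1 into the first: N1(1 - 1.59·0.272) = 781 - 1.59·336.
So N1* = 247/0.568 = 435, and then N2* = 336 - 0.272·435 = 218.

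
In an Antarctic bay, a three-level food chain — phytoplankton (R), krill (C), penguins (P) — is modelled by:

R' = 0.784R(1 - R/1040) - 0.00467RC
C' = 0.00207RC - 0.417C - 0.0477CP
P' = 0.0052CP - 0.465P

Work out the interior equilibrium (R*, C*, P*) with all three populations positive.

R* ≈ 486, C* ≈ 89.4, P* ≈ 12.3

From dP/dt = 0: 0.0052C* = 0.465, so C* = 89.4.
From dR/dt = 0: 0.784(1 - R*/1040) = 0.00467·89.4, giving R* = 1040·(1 - 0.533) = 486.
From dC/dt = 0: 0.00207·486 - 0.417 = 0.0477P*, so P* = 0.589/0.0477 = 12.3.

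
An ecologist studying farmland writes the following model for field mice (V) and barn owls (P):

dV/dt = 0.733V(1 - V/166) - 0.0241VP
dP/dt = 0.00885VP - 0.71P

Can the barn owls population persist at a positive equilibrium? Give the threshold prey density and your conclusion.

Threshold V = 80.2; K > 80.2, so yes, the predator persists.

The predator equation gives dP/dt > 0 only when V > 0.71/0.00885 = 80.2.
Without the predator, V → K = 166. Since 166 > 80.2, the predator can invade and persist.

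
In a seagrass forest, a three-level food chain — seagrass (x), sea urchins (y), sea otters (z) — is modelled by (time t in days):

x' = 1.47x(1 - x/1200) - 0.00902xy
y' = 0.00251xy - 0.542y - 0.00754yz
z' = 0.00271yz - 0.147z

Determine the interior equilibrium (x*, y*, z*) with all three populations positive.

x* ≈ 801, y* ≈ 54.2, z* ≈ 195

From dz/dt = 0: 0.00271y* = 0.147, so y* = 54.2.
From dx/dt = 0: 1.47(1 - x*/1200) = 0.00902·54.2, giving x* = 1200·(1 - 0.333) = 801.
From dy/dt = 0: 0.00251·801 - 0.542 = 0.00754z*, so z* = 1.47/0.00754 = 195.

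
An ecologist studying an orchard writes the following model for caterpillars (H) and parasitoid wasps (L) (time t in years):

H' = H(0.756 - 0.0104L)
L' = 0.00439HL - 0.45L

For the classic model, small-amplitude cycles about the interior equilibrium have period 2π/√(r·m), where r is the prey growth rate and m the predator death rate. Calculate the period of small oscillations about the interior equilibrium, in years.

T ≈ 10.8 years

Here r = 0.756 and m = 0.45, so r·m = 0.34.
ω = √0.34 = 0.583 per year, hence T = 2π/ω ≈ 10.8 years.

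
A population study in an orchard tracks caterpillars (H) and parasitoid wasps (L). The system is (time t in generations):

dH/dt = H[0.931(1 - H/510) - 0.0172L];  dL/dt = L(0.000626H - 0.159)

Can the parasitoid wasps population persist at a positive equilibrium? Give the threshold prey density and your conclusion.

Threshold H = 254; K > 254, so yes, the predator persists.

The predator equation gives dL/dt > 0 only when H > 0.159/0.000626 = 254.
Without the predator, H → K = 510. Since 510 > 254, the predator can invade and persist.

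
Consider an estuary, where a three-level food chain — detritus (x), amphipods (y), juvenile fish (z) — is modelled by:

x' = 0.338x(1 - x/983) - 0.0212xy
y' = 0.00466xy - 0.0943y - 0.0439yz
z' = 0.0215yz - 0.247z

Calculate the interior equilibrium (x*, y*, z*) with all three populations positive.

x* ≈ 275, y* ≈ 11.5, z* ≈ 27

From dz/dt = 0: 0.0215y* = 0.247, so y* = 11.5.
From dx/dt = 0: 0.338(1 - x*/983) = 0.0212·11.5, giving x* = 983·(1 - 0.721) = 275.
From dy/dt = 0: 0.00466·275 - 0.0943 = 0.0439z*, so z* = 1.19/0.0439 = 27.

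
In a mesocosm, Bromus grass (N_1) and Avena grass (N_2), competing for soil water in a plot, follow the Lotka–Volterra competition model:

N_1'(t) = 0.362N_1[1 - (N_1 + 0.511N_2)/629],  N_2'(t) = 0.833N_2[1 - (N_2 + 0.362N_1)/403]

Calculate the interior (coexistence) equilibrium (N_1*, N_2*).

N_1* ≈ 519, N_2* ≈ 215

Setting both brackets to zero gives the nullclines N_1 + 0.511N_2 = 629 and 0.362N_1 + N_2 = 403.
Substituting N_2 = 403 - 0.362N_1 into the first: N_1(1 - 0.511·0.362) = 629 - 0.511·403.
So N_1* = 423/0.815 = 519, and then N_2* = 403 - 0.362·519 = 215.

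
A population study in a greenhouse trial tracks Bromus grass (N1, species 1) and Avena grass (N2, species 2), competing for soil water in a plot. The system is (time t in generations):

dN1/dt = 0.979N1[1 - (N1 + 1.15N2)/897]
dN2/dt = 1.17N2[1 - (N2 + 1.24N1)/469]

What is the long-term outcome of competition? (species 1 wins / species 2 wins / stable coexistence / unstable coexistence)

species 1 excludes species 2

Compare the nullcline intercepts: K1/α12 = 897/1.15 = 780 > K2 = 469; K2/α21 = 469/1.24 = 378 < K1 = 897.
Since the inequalities point opposite ways, species 1 can invade but species 2 cannot.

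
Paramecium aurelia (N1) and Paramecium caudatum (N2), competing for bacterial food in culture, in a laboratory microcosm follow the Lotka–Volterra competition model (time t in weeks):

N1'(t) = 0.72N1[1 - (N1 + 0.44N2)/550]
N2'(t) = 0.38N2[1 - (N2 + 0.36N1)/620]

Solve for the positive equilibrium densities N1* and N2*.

N1* ≈ 329, N2* ≈ 501

Setting both brackets to zero gives the nullclines N1 + 0.44N2 = 550 and 0.36N1 + N2 = 620.
Substituting N2 = 620 - 0.36N1 into the first: N1(1 - 0.44·0.36) = 550 - 0.44·620.
So N1* = 277/0.842 = 329, and then N2* = 620 - 0.36·329 = 501.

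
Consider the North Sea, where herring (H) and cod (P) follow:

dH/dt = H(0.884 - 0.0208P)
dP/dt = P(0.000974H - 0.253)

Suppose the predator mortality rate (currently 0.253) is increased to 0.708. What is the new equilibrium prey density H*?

H* ≈ 727

At the interior fixed point, setting dP/dt = 0 with P > 0 fixes H* = (predator death rate)/(HP coefficient) — independent of the other coefficients.
With the change, H* = 0.708/0.000974 = 727; it rises from 260.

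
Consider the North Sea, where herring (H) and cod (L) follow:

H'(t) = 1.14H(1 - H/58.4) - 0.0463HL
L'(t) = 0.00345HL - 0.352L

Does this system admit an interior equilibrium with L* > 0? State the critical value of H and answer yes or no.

The predator equation gives dL/dt > 0 only when H > 0.352/0.00345 = 102.
Without the predator, H → K = 58.4. Since 58.4 < 102, the predator cannot invade.

Threshold H = 102; K < 102, so no, the predator goes extinct.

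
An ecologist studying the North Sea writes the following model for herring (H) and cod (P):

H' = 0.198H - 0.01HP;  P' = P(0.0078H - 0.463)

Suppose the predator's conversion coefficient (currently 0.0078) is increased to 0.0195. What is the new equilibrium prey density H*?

At the interior fixed point, setting dP/dt = 0 with P > 0 fixes H* = (predator death rate)/(HP coefficient) — independent of the other coefficients.
With the change, H* = 0.463/0.0195 = 23.7; it falls from 59.4.

H* ≈ 23.7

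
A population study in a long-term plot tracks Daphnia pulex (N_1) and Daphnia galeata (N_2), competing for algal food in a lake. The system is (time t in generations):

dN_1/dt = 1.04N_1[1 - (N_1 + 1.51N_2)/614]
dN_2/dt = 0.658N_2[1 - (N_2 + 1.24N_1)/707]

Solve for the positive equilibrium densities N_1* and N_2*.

Setting both brackets to zero gives the nullclines N_1 + 1.51N_2 = 614 and 1.24N_1 + N_2 = 707.
Substituting N_2 = 707 - 1.24N_1 into the first: N_1(1 - 1.51·1.24) = 614 - 1.51·707.
So N_1* = -454/-0.872 = 520, and then N_2* = 707 - 1.24·520 = 62.3.

N_1* ≈ 520, N_2* ≈ 62.3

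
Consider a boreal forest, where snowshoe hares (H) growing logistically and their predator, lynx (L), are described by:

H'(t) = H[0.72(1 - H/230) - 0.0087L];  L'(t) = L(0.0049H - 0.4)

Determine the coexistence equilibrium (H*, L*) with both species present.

From dL/dt = 0 with L > 0: 0.0049H* = 0.4, so H* = 81.6.
Substitute into dH/dt = 0: 0.72(1 - 81.6/230) = 0.0087L*.
The bracket is 0.645, giving L* = 0.464/0.0087 = 53.4.

H* ≈ 81.6, L* ≈ 53.4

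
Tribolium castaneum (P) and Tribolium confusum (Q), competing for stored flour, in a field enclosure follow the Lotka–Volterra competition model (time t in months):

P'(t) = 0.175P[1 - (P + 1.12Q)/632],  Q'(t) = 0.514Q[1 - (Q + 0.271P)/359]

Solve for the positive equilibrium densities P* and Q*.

P* ≈ 330, Q* ≈ 270

Setting both brackets to zero gives the nullclines P + 1.12Q = 632 and 0.271P + Q = 359.
Substituting Q = 359 - 0.271P into the first: P(1 - 1.12·0.271) = 632 - 1.12·359.
So P* = 230/0.696 = 330, and then Q* = 359 - 0.271·330 = 270.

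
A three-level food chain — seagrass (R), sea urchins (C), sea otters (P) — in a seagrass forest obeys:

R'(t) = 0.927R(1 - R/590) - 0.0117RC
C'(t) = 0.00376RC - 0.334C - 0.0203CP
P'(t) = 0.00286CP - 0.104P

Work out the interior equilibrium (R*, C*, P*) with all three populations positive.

From dP/dt = 0: 0.00286C* = 0.104, so C* = 36.4.
From dR/dt = 0: 0.927(1 - R*/590) = 0.0117·36.4, giving R* = 590·(1 - 0.459) = 319.
From dC/dt = 0: 0.00376·319 - 0.334 = 0.0203P*, so P* = 0.866/0.0203 = 42.7.

R* ≈ 319, C* ≈ 36.4, P* ≈ 42.7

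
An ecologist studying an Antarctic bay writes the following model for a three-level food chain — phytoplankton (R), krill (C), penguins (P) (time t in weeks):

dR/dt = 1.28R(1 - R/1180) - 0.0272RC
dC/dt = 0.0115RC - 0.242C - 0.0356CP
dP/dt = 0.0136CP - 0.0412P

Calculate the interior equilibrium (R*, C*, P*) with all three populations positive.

From dP/dt = 0: 0.0136C* = 0.0412, so C* = 3.03.
From dR/dt = 0: 1.28(1 - R*/1180) = 0.0272·3.03, giving R* = 1180·(1 - 0.0644) = 1100.
From dC/dt = 0: 0.0115·1100 - 0.242 = 0.0356P*, so P* = 12.5/0.0356 = 350.

R* ≈ 1100, C* ≈ 3.03, P* ≈ 350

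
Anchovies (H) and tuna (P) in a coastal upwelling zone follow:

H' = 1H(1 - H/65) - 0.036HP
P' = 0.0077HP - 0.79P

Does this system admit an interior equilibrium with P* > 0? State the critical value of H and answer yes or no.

The predator equation gives dP/dt > 0 only when H > 0.79/0.0077 = 103.
Without the predator, H → K = 65. Since 65 < 103, the predator cannot invade.

Threshold H = 103; K < 103, so no, the predator goes extinct.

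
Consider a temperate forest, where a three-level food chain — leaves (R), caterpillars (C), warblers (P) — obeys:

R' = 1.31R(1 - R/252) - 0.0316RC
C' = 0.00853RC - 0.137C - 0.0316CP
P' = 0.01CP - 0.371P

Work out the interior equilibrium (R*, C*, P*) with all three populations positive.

From dP/dt = 0: 0.01C* = 0.371, so C* = 37.1.
From dR/dt = 0: 1.31(1 - R*/252) = 0.0316·37.1, giving R* = 252·(1 - 0.895) = 26.5.
From dC/dt = 0: 0.00853·26.5 - 0.137 = 0.0316P*, so P* = 0.0889/0.0316 = 2.81.

R* ≈ 26.5, C* ≈ 37.1, P* ≈ 2.81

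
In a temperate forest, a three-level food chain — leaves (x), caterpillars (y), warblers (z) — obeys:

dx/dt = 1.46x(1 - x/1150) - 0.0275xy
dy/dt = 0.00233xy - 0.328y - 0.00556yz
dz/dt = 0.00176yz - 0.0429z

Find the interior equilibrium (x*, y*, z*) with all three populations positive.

From dz/dt = 0: 0.00176y* = 0.0429, so y* = 24.4.
From dx/dt = 0: 1.46(1 - x*/1150) = 0.0275·24.4, giving x* = 1150·(1 - 0.459) = 622.
From dy/dt = 0: 0.00233·622 - 0.328 = 0.00556z*, so z* = 1.12/0.00556 = 202.

x* ≈ 622, y* ≈ 24.4, z* ≈ 202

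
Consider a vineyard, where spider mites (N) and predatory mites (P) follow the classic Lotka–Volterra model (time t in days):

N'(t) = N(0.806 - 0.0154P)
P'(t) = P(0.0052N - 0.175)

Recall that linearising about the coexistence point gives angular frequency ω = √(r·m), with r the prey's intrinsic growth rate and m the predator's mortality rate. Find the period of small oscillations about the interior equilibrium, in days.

T ≈ 16.7 days

Here r = 0.806 and m = 0.175, so r·m = 0.141.
ω = √0.141 = 0.376 per day, hence T = 2π/ω ≈ 16.7 days.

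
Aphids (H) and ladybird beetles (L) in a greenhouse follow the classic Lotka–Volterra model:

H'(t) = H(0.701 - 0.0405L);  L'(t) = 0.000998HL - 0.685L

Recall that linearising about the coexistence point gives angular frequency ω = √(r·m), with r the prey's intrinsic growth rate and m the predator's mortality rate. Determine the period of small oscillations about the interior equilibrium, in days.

T ≈ 9.07 days

Here r = 0.701 and m = 0.685, so r·m = 0.48.
ω = √0.48 = 0.693 per day, hence T = 2π/ω ≈ 9.07 days.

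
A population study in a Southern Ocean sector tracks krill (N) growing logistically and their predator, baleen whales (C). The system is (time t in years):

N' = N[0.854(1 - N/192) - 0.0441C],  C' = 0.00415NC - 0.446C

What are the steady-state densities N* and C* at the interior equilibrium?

From dC/dt = 0 with C > 0: 0.00415N* = 0.446, so N* = 107.
Substitute into dN/dt = 0: 0.854(1 - 107/192) = 0.0441C*.
The bracket is 0.44, giving C* = 0.376/0.0441 = 8.53.

N* ≈ 107, C* ≈ 8.53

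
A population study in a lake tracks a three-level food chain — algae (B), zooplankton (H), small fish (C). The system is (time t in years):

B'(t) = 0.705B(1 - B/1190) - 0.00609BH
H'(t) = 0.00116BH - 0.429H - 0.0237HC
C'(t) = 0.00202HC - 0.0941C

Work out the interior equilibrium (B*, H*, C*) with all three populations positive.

From dC/dt = 0: 0.00202H* = 0.0941, so H* = 46.6.
From dB/dt = 0: 0.705(1 - B*/1190) = 0.00609·46.6, giving B* = 1190·(1 - 0.402) = 711.
From dH/dt = 0: 0.00116·711 - 0.429 = 0.0237C*, so C* = 0.396/0.0237 = 16.7.

B* ≈ 711, H* ≈ 46.6, C* ≈ 16.7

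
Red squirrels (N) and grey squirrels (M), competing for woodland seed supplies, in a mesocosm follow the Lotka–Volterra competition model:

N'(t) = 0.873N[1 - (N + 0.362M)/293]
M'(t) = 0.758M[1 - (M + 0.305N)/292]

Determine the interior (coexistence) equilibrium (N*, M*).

N* ≈ 211, M* ≈ 228

Setting both brackets to zero gives the nullclines N + 0.362M = 293 and 0.305N + M = 292.
Substituting M = 292 - 0.305N into the first: N(1 - 0.362·0.305) = 293 - 0.362·292.
So N* = 187/0.89 = 211, and then M* = 292 - 0.305·211 = 228.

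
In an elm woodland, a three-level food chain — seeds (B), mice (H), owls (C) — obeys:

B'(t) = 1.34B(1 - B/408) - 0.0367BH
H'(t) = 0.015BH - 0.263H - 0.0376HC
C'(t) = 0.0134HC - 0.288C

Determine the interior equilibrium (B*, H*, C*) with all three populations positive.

B* ≈ 168, H* ≈ 21.5, C* ≈ 60

From dC/dt = 0: 0.0134H* = 0.288, so H* = 21.5.
From dB/dt = 0: 1.34(1 - B*/408) = 0.0367·21.5, giving B* = 408·(1 - 0.589) = 168.
From dH/dt = 0: 0.015·168 - 0.263 = 0.0376C*, so C* = 2.25/0.0376 = 60.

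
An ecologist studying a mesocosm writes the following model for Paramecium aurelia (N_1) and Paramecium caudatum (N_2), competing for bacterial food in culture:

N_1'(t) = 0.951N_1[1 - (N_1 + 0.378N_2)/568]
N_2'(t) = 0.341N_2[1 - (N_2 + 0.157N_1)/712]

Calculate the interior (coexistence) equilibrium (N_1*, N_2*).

N_1* ≈ 318, N_2* ≈ 662

Setting both brackets to zero gives the nullclines N_1 + 0.378N_2 = 568 and 0.157N_1 + N_2 = 712.
Substituting N_2 = 712 - 0.157N_1 into the first: N_1(1 - 0.378·0.157) = 568 - 0.378·712.
So N_1* = 299/0.941 = 318, and then N_2* = 712 - 0.157·318 = 662.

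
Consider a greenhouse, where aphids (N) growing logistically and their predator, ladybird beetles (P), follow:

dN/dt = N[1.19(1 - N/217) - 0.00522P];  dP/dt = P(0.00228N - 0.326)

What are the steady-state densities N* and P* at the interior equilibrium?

N* ≈ 143, P* ≈ 77.8

From dP/dt = 0 with P > 0: 0.00228N* = 0.326, so N* = 143.
Substitute into dN/dt = 0: 1.19(1 - 143/217) = 0.00522P*.
The bracket is 0.341, giving P* = 0.406/0.00522 = 77.8.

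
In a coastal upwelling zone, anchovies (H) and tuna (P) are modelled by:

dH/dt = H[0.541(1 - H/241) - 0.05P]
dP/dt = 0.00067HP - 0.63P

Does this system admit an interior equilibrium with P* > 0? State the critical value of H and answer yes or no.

Threshold H = 940; K < 940, so no, the predator goes extinct.

The predator equation gives dP/dt > 0 only when H > 0.63/0.00067 = 940.
Without the predator, H → K = 241. Since 241 < 940, the predator cannot invade.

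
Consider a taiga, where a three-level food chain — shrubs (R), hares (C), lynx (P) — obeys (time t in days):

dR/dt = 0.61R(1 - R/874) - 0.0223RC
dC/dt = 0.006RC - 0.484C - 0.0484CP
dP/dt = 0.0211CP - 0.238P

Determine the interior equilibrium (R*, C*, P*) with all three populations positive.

From dP/dt = 0: 0.0211C* = 0.238, so C* = 11.3.
From dR/dt = 0: 0.61(1 - R*/874) = 0.0223·11.3, giving R* = 874·(1 - 0.412) = 514.
From dC/dt = 0: 0.006·514 - 0.484 = 0.0484P*, so P* = 2.6/0.0484 = 53.7.

R* ≈ 514, C* ≈ 11.3, P* ≈ 53.7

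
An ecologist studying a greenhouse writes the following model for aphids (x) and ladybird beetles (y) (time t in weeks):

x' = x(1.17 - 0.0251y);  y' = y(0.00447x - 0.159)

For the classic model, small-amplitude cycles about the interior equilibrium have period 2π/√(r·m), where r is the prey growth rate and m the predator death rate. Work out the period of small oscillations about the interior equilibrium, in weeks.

T ≈ 14.6 weeks

Here r = 1.17 and m = 0.159, so r·m = 0.186.
ω = √0.186 = 0.431 per week, hence T = 2π/ω ≈ 14.6 weeks.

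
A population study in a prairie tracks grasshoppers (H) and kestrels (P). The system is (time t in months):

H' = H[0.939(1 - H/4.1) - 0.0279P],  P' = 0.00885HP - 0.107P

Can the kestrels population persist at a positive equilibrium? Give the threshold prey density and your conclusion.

Threshold H = 12.1; K < 12.1, so no, the predator goes extinct.

The predator equation gives dP/dt > 0 only when H > 0.107/0.00885 = 12.1.
Without the predator, H → K = 4.1. Since 4.1 < 12.1, the predator cannot invade.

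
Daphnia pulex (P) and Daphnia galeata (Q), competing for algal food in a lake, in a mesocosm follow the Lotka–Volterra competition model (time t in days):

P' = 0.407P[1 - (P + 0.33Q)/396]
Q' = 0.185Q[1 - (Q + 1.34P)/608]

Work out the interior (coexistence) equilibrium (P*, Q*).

P* ≈ 350, Q* ≈ 139

Setting both brackets to zero gives the nullclines P + 0.33Q = 396 and 1.34P + Q = 608.
Substituting Q = 608 - 1.34P into the first: P(1 - 0.33·1.34) = 396 - 0.33·608.
So P* = 195/0.558 = 350, and then Q* = 608 - 1.34·350 = 139.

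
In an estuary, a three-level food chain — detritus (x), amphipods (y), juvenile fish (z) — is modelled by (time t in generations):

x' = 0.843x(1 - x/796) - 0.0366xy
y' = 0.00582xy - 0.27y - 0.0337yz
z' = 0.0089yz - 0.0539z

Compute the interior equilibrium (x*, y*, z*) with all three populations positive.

x* ≈ 587, y* ≈ 6.06, z* ≈ 93.3

From dz/dt = 0: 0.0089y* = 0.0539, so y* = 6.06.
From dx/dt = 0: 0.843(1 - x*/796) = 0.0366·6.06, giving x* = 796·(1 - 0.263) = 587.
From dy/dt = 0: 0.00582·587 - 0.27 = 0.0337z*, so z* = 3.14/0.0337 = 93.3.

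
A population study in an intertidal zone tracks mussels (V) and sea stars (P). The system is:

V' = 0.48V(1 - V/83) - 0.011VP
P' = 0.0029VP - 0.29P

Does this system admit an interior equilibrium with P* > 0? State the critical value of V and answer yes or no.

Threshold V = 100; K < 100, so no, the predator goes extinct.

The predator equation gives dP/dt > 0 only when V > 0.29/0.0029 = 100.
Without the predator, V → K = 83. Since 83 < 100, the predator cannot invade.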